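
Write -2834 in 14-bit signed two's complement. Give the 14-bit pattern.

11010011101110

|-2834| = 2834 = 00101100010010 in 14 bits.
Invert the bits: 11010011101101. Add 1: 11010011101110.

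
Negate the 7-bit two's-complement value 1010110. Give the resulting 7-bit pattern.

Invert: 0101001. Add 1: 0101010.
Check: 1010110 = -42, 0101010 = 42.

0101010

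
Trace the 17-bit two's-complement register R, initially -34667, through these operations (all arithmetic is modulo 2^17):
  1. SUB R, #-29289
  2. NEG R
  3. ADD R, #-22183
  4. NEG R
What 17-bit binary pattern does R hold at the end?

00100000110100101

Start: R = -34667 = 10111100010010101.
R = -34667 − (-29289) = -5378 = 11110101011111110
R = −(-5378) = 5378 = 00001010100000010
R = 5378 + (-22183) = -16805 = 11011111001011011
R = −(-16805) = 16805 = 00100000110100101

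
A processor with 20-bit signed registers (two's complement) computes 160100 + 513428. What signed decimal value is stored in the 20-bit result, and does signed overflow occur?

-375048; overflow

160100 → 00100111000101100100
513428 → 01111101010110010100
  00100111000101100100
+ 01111101010110010100
= 10100100011011111000
Result 10100100011011111000: MSB = 1 → 673528 − 1048576 = -375048.
Both addends are non-negative but the stored result is negative: signed overflow. The true value 160100 + 513428 = 673528 lies outside [-524288, 524287].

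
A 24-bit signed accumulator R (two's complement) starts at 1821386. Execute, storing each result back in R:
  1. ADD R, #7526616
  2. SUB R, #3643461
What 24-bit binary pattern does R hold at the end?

010101110000101101011101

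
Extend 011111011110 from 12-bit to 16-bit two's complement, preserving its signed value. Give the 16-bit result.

MSB of 011111011110 is 0; replicate it into the new high bits.
0000|011111011110 → 0000011111011110 (still 2014).

0000011111011110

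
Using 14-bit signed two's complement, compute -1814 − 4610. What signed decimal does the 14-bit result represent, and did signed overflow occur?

-6424; no overflow

-1814 → 11100011101010
4610 → 01001000000010
Subtract via negate-and-add: invert 01001000000010 + 1 = 10110111111110 (i.e. -4610).
  11100011101010
+ 10110111111110
= 10011011101000  (discard carry-out 1)
Result 10011011101000: MSB = 1 → 9960 − 16384 = -6424.
Both addends (after negating the subtrahend) are negative and so is the stored result: no signed overflow.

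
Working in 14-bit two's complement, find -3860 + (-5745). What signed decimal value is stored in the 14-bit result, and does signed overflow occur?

-3860 → 11000011101100
-5745 → 10100110001111
  11000011101100
+ 10100110001111
= 01101001111011  (discard carry-out 1)
Result 01101001111011: MSB = 0 → value 6779.
Both addends are negative but the stored result is non-negative: signed overflow. The true value -3860 + (-5745) = -9605 lies outside [-8192, 8191].

6779; overflow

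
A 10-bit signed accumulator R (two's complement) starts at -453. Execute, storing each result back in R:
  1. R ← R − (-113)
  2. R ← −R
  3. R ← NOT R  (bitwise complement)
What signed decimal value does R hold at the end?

-341

Start: R = -453 = 1000111011.
R = -453 − (-113) = -340 = 1010101100
R = −(-340) = 340 = 0101010100
R = NOT 0101010100 = 1010101011 = -341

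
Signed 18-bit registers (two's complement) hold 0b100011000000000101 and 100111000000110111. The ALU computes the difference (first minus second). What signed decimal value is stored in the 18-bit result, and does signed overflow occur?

-16434; no overflow

0b100011000000000101 → 100011000000000101 = -118779 (signed)
100111000000110111 = -102345 (signed)
Subtract via negate-and-add: invert 100111000000110111 + 1 = 011000111111001001 (i.e. 102345).
  100011000000000101
+ 011000111111001001
= 111011111111001110
Result 111011111111001110: MSB = 1 → 245710 − 262144 = -16434.
Addends (after negating the subtrahend) have opposite signs, so signed overflow cannot occur.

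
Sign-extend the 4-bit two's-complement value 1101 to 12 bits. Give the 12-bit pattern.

MSB of 1101 is 1; replicate it into the new high bits.
11111111|1101 → 111111111101 (still -3).

111111111101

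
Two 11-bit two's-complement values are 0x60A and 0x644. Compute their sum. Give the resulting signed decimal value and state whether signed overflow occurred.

0x60A = 11000001010 = -502 (signed)
0x644 = 11001000100 = -444 (signed)
  11000001010
+ 11001000100
= 10001001110  (discard carry-out 1)
Result 10001001110: MSB = 1 → 1102 − 2048 = -946.
Both addends are negative and so is the stored result: no signed overflow.

-946; no overflow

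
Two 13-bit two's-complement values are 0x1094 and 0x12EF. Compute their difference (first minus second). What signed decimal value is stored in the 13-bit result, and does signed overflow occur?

0x1094 = 1000010010100 = -3948 (signed)
0x12EF = 1001011101111 = -3345 (signed)
Subtract via negate-and-add: invert 1001011101111 + 1 = 0110100010001 (i.e. 3345).
  1000010010100
+ 0110100010001
= 1110110100101
Result 1110110100101: MSB = 1 → 7589 − 8192 = -603.
Addends (after negating the subtrahend) have opposite signs, so signed overflow cannot occur.

-603; no overflow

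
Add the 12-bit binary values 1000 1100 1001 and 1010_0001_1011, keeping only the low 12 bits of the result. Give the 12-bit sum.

  100011001001
+ 101000011011
= 001011100100  (discard carry-out 1)

001011100100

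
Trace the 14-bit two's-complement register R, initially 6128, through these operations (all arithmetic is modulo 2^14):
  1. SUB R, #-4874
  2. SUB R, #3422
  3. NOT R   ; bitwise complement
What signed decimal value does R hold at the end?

-7581

Start: R = 6128 = 01011111110000.
R = 6128 − (-4874) = 11002; wraps to -5382 = 10101011111010
R = -5382 − 3422 = -8804; wraps to 7580 = 01110110011100
R = NOT 01110110011100 = 10001001100011 = -7581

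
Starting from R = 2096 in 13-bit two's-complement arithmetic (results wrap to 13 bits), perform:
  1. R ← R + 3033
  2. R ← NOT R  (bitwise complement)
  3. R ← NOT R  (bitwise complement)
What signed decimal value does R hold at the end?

-3063

Start: R = 2096 = 0100000110000.
R = 2096 + 3033 = 5129; wraps to -3063 = 1010000001001
R = NOT 1010000001001 = 0101111110110 = 3062
R = NOT 0101111110110 = 1010000001001 = -3063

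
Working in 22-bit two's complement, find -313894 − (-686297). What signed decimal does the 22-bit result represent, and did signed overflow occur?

372403; no overflow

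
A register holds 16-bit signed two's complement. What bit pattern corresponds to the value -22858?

1010011010110110

|-22858| = 22858 = 0101100101001010 in 16 bits.
Invert the bits: 1010011010110101. Add 1: 1010011010110110.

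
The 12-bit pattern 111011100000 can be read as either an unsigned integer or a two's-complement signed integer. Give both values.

Unsigned: 111011100000 = 3808.
Signed: MSB=1 → 3808 − 4096 = -288.

unsigned = 3808, signed = -288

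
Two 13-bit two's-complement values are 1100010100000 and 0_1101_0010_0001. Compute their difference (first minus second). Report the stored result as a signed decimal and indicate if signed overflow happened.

2943; overflow

1100010100000 = -1888 (signed)
0_1101_0010_0001 → 0110100100001 = 3361 (signed)
Subtract via negate-and-add: invert 0110100100001 + 1 = 1001011011111 (i.e. -3361).
  1100010100000
+ 1001011011111
= 0101101111111  (discard carry-out 1)
Result 0101101111111: MSB = 0 → value 2943.
Both addends (after negating the subtrahend) are negative but the stored result is non-negative: signed overflow. The true value -1888 − 3361 = -5249 lies outside [-4096, 4095].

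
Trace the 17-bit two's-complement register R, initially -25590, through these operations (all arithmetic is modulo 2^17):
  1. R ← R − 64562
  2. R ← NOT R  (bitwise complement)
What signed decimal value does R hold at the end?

-40921

Start: R = -25590 = 11001110000001010.
R = -25590 − 64562 = -90152; wraps to 40920 = 01001111111011000
R = NOT 01001111111011000 = 10110000000100111 = -40921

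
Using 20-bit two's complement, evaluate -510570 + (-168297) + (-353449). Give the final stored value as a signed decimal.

16260

-510570 + (-168297) = -678867 → wraps to 369709 (01011010010000101101)
369709 + (-353449) = 16260 (00000011111110000100)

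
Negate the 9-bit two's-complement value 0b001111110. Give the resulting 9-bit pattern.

Invert: 110000001. Add 1: 110000010.

110000010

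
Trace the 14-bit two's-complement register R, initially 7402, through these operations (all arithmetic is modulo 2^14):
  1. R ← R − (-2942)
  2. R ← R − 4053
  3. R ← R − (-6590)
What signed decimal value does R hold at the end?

-3503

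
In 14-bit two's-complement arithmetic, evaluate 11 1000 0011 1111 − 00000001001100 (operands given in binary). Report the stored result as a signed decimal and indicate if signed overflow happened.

-2061; no overflow

11 1000 0011 1111 → 11100000111111 = -1985 (signed)
00000001001100 = 76 (signed)
Subtract via negate-and-add: invert 00000001001100 + 1 = 11111110110100 (i.e. -76).
  11100000111111
+ 11111110110100
= 11011111110011  (discard carry-out 1)
Result 11011111110011: MSB = 1 → 14323 − 16384 = -2061.
Both addends (after negating the subtrahend) are negative and so is the stored result: no signed overflow.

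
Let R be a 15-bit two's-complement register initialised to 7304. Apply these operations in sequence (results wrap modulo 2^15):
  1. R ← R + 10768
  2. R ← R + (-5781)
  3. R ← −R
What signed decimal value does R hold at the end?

-12291

Start: R = 7304 = 001110010001000.
R = 7304 + 10768 = 18072; wraps to -14696 = 100011010011000
R = -14696 + (-5781) = -20477; wraps to 12291 = 011000000000011
R = −(12291) = -12291 = 100111111111101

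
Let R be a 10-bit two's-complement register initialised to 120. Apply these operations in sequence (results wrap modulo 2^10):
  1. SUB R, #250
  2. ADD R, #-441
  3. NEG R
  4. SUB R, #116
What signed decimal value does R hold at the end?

455

Start: R = 120 = 0001111000.
R = 120 − 250 = -130 = 1101111110
R = -130 + (-441) = -571; wraps to 453 = 0111000101
R = −(453) = -453 = 1000111011
R = -453 − 116 = -569; wraps to 455 = 0111000111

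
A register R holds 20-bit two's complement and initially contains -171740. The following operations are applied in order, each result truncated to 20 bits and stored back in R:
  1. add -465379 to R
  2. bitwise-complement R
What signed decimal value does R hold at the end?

-411458

Start: R = -171740 = 11010110000100100100.
R = -171740 + (-465379) = -637119; wraps to 411457 = 01100100011101000001
R = NOT 01100100011101000001 = 10011011100010111110 = -411458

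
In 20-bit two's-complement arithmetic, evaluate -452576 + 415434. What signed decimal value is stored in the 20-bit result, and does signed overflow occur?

-37142; no overflow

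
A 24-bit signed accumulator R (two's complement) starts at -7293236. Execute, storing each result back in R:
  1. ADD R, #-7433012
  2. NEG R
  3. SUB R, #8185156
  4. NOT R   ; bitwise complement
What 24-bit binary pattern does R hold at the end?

100111000011000011011011

Start: R = -7293236 = 100100001011011011001100.
R = -7293236 + (-7433012) = -14726248; wraps to 2050968 = 000111110100101110011000
R = −(2050968) = -2050968 = 111000001011010001101000
R = -2050968 − 8185156 = -10236124; wraps to 6541092 = 011000111100111100100100
R = NOT 011000111100111100100100 = 100111000011000011011011 = -6541093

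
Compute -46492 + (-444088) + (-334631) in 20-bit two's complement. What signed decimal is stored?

-46492 + (-444088) = -490580 (10001000001110101100)
-490580 + (-334631) = -825211 → wraps to 223365 (00110110100010000101)

223365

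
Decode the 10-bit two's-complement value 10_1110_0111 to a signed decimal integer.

MSB is 1, so the value is negative.
Invert: 0100011000. Add 1: 0100011001 = 281. So the value is −281.

-281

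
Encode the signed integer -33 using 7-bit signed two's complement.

1011111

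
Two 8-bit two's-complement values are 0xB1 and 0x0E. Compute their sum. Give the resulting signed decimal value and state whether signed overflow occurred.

-65; no overflow

0xB1 = 10110001 = -79 (signed)
0x0E = 00001110 = 14 (signed)
  10110001
+ 00001110
= 10111111
Result 10111111: MSB = 1 → 191 − 256 = -65.
Addends have opposite signs, so signed overflow cannot occur.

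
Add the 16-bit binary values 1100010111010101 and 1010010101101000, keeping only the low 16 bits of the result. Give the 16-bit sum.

0110101100111101

  1100010111010101
+ 1010010101101000
= 0110101100111101  (discard carry-out 1)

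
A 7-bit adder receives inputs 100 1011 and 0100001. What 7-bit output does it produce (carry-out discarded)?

1101100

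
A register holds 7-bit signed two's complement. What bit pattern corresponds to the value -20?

1101100

|-20| = 20 = 0010100 in 7 bits.
Invert the bits: 1101011. Add 1: 1101100.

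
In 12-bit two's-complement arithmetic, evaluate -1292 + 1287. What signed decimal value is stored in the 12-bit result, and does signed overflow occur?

-5; no overflow

-1292 → 101011110100
1287 → 010100000111
  101011110100
+ 010100000111
= 111111111011
Result 111111111011: MSB = 1 → 4091 − 4096 = -5.
Addends have opposite signs, so signed overflow cannot occur.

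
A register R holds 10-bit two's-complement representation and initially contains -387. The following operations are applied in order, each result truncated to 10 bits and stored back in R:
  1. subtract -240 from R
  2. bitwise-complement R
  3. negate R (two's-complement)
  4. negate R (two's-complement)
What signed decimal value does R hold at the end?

Start: R = -387 = 1001111101.
R = -387 − (-240) = -147 = 1101101101
R = NOT 1101101101 = 0010010010 = 146
R = −(146) = -146 = 1101101110
R = −(-146) = 146 = 0010010010

146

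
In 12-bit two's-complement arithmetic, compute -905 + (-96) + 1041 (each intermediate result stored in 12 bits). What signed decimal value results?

40

-905 + (-96) = -1001 (110000010111)
-1001 + 1041 = 40 (000000101000)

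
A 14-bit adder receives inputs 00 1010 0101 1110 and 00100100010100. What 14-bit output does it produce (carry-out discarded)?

  00101001011110
+ 00100100010100
= 01001101110010

01001101110010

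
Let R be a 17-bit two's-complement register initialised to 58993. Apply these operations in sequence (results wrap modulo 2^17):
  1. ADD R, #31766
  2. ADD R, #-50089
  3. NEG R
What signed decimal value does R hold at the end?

-40670

Start: R = 58993 = 01110011001110001.
R = 58993 + 31766 = 90759; wraps to -40313 = 10110001010000111
R = -40313 + (-50089) = -90402; wraps to 40670 = 01001111011011110
R = −(40670) = -40670 = 10110000100100010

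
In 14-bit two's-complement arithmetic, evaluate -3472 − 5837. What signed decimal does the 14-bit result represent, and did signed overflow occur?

7075; overflow

-3472 → 11001001110000
5837 → 01011011001101
Subtract via negate-and-add: invert 01011011001101 + 1 = 10100100110011 (i.e. -5837).
  11001001110000
+ 10100100110011
= 01101110100011  (discard carry-out 1)
Result 01101110100011: MSB = 0 → value 7075.
Both addends (after negating the subtrahend) are negative but the stored result is non-negative: signed overflow. The true value -3472 − 5837 = -9309 lies outside [-8192, 8191].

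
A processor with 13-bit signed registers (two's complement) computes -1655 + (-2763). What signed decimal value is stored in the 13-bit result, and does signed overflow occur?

3774; overflow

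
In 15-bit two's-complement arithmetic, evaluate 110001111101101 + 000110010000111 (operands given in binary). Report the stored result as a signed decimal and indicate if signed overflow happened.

-3980; no overflow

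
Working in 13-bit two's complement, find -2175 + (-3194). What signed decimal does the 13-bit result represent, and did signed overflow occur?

2823; overflow

-2175 → 1011110000001
-3194 → 1001110000110
  1011110000001
+ 1001110000110
= 0101100000111  (discard carry-out 1)
Result 0101100000111: MSB = 0 → value 2823.
Both addends are negative but the stored result is non-negative: signed overflow. The true value -2175 + (-3194) = -5369 lies outside [-4096, 4095].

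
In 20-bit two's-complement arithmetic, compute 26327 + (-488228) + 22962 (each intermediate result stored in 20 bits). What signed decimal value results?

-438939

26327 + (-488228) = -461901 (10001111001110110011)
-461901 + 22962 = -438939 (10010100110101100101)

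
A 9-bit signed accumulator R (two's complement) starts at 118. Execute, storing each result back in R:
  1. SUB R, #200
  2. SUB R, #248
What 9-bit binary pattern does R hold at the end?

010110110

Start: R = 118 = 001110110.
R = 118 − 200 = -82 = 110101110
R = -82 − 248 = -330; wraps to 182 = 010110110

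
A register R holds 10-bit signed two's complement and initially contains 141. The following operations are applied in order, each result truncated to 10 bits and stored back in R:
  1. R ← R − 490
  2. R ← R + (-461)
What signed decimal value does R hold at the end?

Start: R = 141 = 0010001101.
R = 141 − 490 = -349 = 1010100011
R = -349 + (-461) = -810; wraps to 214 = 0011010110

214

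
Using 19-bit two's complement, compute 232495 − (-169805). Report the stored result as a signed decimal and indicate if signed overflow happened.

232495 → 0111000110000101111
-169805 → 1010110100010110011
Subtract via negate-and-add: invert 1010110100010110011 + 1 = 0101001011101001101 (i.e. 169805).
  0111000110000101111
+ 0101001011101001101
= 1100010001101111100
Result 1100010001101111100: MSB = 1 → 402300 − 524288 = -121988.
Both addends (after negating the subtrahend) are non-negative but the stored result is negative: signed overflow. The true value 232495 − (-169805) = 402300 lies outside [-262144, 262143].

-121988; overflow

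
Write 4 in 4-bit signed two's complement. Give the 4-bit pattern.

4 is non-negative, so write it directly in 4 bits: 0100.

0100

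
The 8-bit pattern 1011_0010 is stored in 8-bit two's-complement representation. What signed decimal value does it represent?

-78

MSB is 1, so the value is negative.
Invert: 01001101. Add 1: 01001110 = 78. So the value is −78.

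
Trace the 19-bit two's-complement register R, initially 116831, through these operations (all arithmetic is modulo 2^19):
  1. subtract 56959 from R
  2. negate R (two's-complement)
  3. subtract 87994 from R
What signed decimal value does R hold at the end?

-147866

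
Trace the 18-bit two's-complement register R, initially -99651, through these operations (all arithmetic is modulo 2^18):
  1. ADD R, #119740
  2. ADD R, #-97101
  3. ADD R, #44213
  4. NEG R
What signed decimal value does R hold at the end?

Start: R = -99651 = 100111101010111101.
R = -99651 + 119740 = 20089 = 000100111001111001
R = 20089 + (-97101) = -77012 = 101101001100101100
R = -77012 + 44213 = -32799 = 110111111111100001
R = −(-32799) = 32799 = 001000000000011111

32799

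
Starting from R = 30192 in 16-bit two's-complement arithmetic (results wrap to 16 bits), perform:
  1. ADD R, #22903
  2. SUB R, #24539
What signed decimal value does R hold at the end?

28556

Start: R = 30192 = 0111010111110000.
R = 30192 + 22903 = 53095; wraps to -12441 = 1100111101100111
R = -12441 − 24539 = -36980; wraps to 28556 = 0110111110001100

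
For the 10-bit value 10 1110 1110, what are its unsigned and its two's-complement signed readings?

Unsigned: 1011101110 = 750.
Signed: MSB=1 → 750 − 1024 = -274.

unsigned = 750, signed = -274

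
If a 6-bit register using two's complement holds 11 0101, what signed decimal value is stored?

MSB is 1, so the value is negative.
Unsigned reading: 53. Subtract 2^6 = 64: 53 − 64 = -11.

-11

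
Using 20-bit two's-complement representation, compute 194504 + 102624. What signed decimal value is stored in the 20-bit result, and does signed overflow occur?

194504 → 00101111011111001000
102624 → 00011001000011100000
  00101111011111001000
+ 00011001000011100000
= 01001000100010101000
Result 01001000100010101000: MSB = 0 → value 297128.
Both addends are non-negative and so is the stored result: no signed overflow.

297128; no overflow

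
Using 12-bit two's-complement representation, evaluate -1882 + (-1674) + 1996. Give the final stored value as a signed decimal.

-1882 + (-1674) = -3556 → wraps to 540 (001000011100)
540 + 1996 = 2536 → wraps to -1560 (100111101000)

-1560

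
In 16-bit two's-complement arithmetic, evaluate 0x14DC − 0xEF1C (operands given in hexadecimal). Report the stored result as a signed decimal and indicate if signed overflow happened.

9664; no overflow

0x14DC = 0001010011011100 = 5340 (signed)
0xEF1C = 1110111100011100 = -4324 (signed)
Subtract via negate-and-add: invert 1110111100011100 + 1 = 0001000011100100 (i.e. 4324).
  0001010011011100
+ 0001000011100100
= 0010010111000000
Result 0010010111000000: MSB = 0 → value 9664.
Both addends (after negating the subtrahend) are non-negative and so is the stored result: no signed overflow.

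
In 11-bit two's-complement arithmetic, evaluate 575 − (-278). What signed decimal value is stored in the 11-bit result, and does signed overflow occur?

853; no overflow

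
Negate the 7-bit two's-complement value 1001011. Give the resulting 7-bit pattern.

Invert: 0110100. Add 1: 0110101.

0110101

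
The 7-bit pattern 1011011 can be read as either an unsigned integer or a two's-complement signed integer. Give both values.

unsigned = 91, signed = -37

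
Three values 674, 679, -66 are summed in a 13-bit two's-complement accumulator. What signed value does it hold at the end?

674 + 679 = 1353 (0010101001001)
1353 + (-66) = 1287 (0010100000111)

1287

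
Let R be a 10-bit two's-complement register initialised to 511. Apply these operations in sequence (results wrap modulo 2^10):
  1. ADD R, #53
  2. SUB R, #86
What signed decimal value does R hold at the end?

Start: R = 511 = 0111111111.
R = 511 + 53 = 564; wraps to -460 = 1000110100
R = -460 − 86 = -546; wraps to 478 = 0111011110

478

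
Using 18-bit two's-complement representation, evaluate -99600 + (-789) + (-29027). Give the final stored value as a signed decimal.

-99600 + (-789) = -100389 (100111011111011011)
-100389 + (-29027) = -129416 (100000011001111000)

-129416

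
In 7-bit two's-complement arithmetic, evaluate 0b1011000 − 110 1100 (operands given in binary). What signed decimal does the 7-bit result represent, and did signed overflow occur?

-20; no overflow

0b1011000 → 1011000 = -40 (signed)
110 1100 → 1101100 = -20 (signed)
Subtract via negate-and-add: invert 1101100 + 1 = 0010100 (i.e. 20).
  1011000
+ 0010100
= 1101100
Result 1101100: MSB = 1 → 108 − 128 = -20.
Addends (after negating the subtrahend) have opposite signs, so signed overflow cannot occur.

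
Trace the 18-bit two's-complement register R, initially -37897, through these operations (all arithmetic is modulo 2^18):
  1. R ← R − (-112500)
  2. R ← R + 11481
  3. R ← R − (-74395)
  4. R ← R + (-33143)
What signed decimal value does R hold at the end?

127336

Start: R = -37897 = 110110101111110111.
R = -37897 − (-112500) = 74603 = 010010001101101011
R = 74603 + 11481 = 86084 = 010101000001000100
R = 86084 − (-74395) = 160479; wraps to -101665 = 100111001011011111
R = -101665 + (-33143) = -134808; wraps to 127336 = 011111000101101000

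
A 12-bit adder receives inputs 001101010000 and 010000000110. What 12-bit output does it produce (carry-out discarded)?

011101010110

  001101010000
+ 010000000110
= 011101010110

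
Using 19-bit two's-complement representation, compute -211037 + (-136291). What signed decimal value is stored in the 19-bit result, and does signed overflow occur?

176960; overflow

-211037 → 1001100011110100011
-136291 → 1011110101110011101
  1001100011110100011
+ 1011110101110011101
= 0101011001101000000  (discard carry-out 1)
Result 0101011001101000000: MSB = 0 → value 176960.
Both addends are negative but the stored result is non-negative: signed overflow. The true value -211037 + (-136291) = -347328 lies outside [-262144, 262143].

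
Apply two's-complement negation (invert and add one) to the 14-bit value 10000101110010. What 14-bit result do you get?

01111010001110

Invert: 01111010001101. Add 1: 01111010001110.
Check: 10000101110010 = -7822, 01111010001110 = 7822.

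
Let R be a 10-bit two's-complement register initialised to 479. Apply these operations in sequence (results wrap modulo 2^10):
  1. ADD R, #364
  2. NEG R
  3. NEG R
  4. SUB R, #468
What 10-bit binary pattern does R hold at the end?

0101110111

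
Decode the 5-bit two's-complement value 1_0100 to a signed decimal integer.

MSB is 1, so the value is negative.
Unsigned reading: 20. Subtract 2^5 = 32: 20 − 32 = -12.

-12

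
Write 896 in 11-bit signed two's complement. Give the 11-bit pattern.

896 is non-negative, so write it directly in 11 bits: 01110000000.

01110000000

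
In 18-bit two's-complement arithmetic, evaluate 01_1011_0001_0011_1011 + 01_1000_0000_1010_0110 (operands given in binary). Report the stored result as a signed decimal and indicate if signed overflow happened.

-52767; overflow

01_1011_0001_0011_1011 → 011011000100111011 = 110907 (signed)
01_1000_0000_1010_0110 → 011000000010100110 = 98470 (signed)
  011011000100111011
+ 011000000010100110
= 110011000111100001
Result 110011000111100001: MSB = 1 → 209377 − 262144 = -52767.
Both addends are non-negative but the stored result is negative: signed overflow. The true value 110907 + 98470 = 209377 lies outside [-131072, 131071].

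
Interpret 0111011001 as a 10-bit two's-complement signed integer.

473

MSB is 0, so the value is non-negative: 0111011001 = 473.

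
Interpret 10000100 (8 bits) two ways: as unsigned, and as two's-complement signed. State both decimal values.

Unsigned: 10000100 = 132.
Signed: MSB=1 → 132 − 256 = -124.

unsigned = 132, signed = -124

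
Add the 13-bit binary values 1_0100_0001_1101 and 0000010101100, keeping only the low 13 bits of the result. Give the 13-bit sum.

1010011001001

  1010000011101
+ 0000010101100
= 1010011001001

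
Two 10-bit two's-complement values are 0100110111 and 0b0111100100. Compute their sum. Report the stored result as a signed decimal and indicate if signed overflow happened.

-229; overflow

0100110111 = 311 (signed)
0b0111100100 → 0111100100 = 484 (signed)
  0100110111
+ 0111100100
= 1100011011
Result 1100011011: MSB = 1 → 795 − 1024 = -229.
Both addends are non-negative but the stored result is negative: signed overflow. The true value 311 + 484 = 795 lies outside [-512, 511].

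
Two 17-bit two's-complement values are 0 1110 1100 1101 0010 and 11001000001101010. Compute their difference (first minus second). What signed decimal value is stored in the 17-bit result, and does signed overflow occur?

-41880; overflow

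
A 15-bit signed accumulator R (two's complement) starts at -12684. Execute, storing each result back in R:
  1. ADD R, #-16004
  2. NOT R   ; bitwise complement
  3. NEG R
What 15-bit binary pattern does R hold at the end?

000111111110001

Start: R = -12684 = 100111001110100.
R = -12684 + (-16004) = -28688; wraps to 4080 = 000111111110000
R = NOT 000111111110000 = 111000000001111 = -4081
R = −(-4081) = 4081 = 000111111110001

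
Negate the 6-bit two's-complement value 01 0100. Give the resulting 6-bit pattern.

101100

Invert: 101011. Add 1: 101100.
Check: 010100 = 20, 101100 = -20.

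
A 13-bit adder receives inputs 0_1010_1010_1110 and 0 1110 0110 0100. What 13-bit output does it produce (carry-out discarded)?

  0101010101110
+ 0111001100100
= 1100100010010

1100100010010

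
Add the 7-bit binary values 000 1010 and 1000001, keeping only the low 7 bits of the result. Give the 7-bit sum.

  0001010
+ 1000001
= 1001011

1001011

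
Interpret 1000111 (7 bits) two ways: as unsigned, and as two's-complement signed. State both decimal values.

Unsigned: 1000111 = 71.
Signed: MSB=1 → 71 − 128 = -57.

unsigned = 71, signed = -57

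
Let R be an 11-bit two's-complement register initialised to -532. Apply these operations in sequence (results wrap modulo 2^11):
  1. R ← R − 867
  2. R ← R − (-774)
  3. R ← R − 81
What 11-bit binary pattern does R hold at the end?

Start: R = -532 = 10111101100.
R = -532 − 867 = -1399; wraps to 649 = 01010001001
R = 649 − (-774) = 1423; wraps to -625 = 10110001111
R = -625 − 81 = -706 = 10100111110

10100111110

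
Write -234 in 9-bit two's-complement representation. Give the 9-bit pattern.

100010110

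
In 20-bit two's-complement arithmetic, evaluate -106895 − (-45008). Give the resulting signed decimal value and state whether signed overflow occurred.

-61887; no overflow

-106895 → 11100101111001110001
-45008 → 11110101000000110000
Subtract via negate-and-add: invert 11110101000000110000 + 1 = 00001010111111010000 (i.e. 45008).
  11100101111001110001
+ 00001010111111010000
= 11110000111001000001
Result 11110000111001000001: MSB = 1 → 986689 − 1048576 = -61887.
Addends (after negating the subtrahend) have opposite signs, so signed overflow cannot occur.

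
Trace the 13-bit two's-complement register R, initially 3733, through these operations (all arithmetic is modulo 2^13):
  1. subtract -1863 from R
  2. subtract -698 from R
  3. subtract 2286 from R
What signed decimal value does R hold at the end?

Start: R = 3733 = 0111010010101.
R = 3733 − (-1863) = 5596; wraps to -2596 = 1010111011100
R = -2596 − (-698) = -1898 = 1100010010110
R = -1898 − 2286 = -4184; wraps to 4008 = 0111110101000

4008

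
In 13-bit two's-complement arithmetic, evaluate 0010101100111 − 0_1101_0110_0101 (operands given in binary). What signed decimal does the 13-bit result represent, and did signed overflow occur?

0010101100111 = 1383 (signed)
0_1101_0110_0101 → 0110101100101 = 3429 (signed)
Subtract via negate-and-add: invert 0110101100101 + 1 = 1001010011011 (i.e. -3429).
  0010101100111
+ 1001010011011
= 1100000000010
Result 1100000000010: MSB = 1 → 6146 − 8192 = -2046.
Addends (after negating the subtrahend) have opposite signs, so signed overflow cannot occur.

-2046; no overflow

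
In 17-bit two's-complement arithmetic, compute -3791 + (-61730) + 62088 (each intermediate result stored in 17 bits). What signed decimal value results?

-3433

-3791 + (-61730) = -65521 (10000000000001111)
-65521 + 62088 = -3433 (11111001010010111)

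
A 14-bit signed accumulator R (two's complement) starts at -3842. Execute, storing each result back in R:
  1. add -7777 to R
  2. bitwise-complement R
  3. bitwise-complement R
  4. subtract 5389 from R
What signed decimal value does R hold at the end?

Start: R = -3842 = 11000011111110.
R = -3842 + (-7777) = -11619; wraps to 4765 = 01001010011101
R = NOT 01001010011101 = 10110101100010 = -4766
R = NOT 10110101100010 = 01001010011101 = 4765
R = 4765 − 5389 = -624 = 11110110010000

-624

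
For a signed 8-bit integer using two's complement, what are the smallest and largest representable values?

min = -128, max = 127

Minimum: −2^7 = -128.
Maximum: 2^7 − 1 = 127.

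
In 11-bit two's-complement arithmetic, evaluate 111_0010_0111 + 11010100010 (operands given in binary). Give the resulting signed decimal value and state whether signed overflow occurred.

111_0010_0111 → 11100100111 = -217 (signed)
11010100010 = -350 (signed)
  11100100111
+ 11010100010
= 10111001001  (discard carry-out 1)
Result 10111001001: MSB = 1 → 1481 − 2048 = -567.
Both addends are negative and so is the stored result: no signed overflow.

-567; no overflow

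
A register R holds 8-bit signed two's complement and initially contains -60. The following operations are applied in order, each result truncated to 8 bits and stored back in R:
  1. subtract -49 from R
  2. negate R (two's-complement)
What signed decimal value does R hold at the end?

Start: R = -60 = 11000100.
R = -60 − (-49) = -11 = 11110101
R = −(-11) = 11 = 00001011

11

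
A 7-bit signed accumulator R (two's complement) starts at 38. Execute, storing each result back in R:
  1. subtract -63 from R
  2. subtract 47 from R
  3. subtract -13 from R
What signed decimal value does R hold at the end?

-61

Start: R = 38 = 0100110.
R = 38 − (-63) = 101; wraps to -27 = 1100101
R = -27 − 47 = -74; wraps to 54 = 0110110
R = 54 − (-13) = 67; wraps to -61 = 1000011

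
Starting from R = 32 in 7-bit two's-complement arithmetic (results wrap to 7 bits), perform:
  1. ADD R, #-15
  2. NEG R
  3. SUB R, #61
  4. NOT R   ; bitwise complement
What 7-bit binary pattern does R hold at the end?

1001101

Start: R = 32 = 0100000.
R = 32 + (-15) = 17 = 0010001
R = −(17) = -17 = 1101111
R = -17 − 61 = -78; wraps to 50 = 0110010
R = NOT 0110010 = 1001101 = -51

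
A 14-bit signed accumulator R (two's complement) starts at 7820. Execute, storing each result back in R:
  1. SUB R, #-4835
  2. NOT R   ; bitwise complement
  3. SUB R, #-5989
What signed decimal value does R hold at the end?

-6667

Start: R = 7820 = 01111010001100.
R = 7820 − (-4835) = 12655; wraps to -3729 = 11000101101111
R = NOT 11000101101111 = 00111010010000 = 3728
R = 3728 − (-5989) = 9717; wraps to -6667 = 10010111110101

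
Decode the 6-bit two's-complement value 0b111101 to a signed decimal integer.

-3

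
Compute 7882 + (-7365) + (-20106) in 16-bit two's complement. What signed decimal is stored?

7882 + (-7365) = 517 (0000001000000101)
517 + (-20106) = -19589 (1011001101111011)

-19589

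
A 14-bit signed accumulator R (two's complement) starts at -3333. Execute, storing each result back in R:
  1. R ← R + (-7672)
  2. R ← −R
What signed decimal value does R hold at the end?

Start: R = -3333 = 11001011111011.
R = -3333 + (-7672) = -11005; wraps to 5379 = 01010100000011
R = −(5379) = -5379 = 10101011111101

-5379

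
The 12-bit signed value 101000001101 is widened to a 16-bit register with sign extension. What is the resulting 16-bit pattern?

MSB of 101000001101 is 1; replicate it into the new high bits.
1111|101000001101 → 1111101000001101 (still -1523).

1111101000001101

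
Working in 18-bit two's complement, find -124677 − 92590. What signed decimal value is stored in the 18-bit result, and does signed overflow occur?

44877; overflow

-124677 → 100001100011111011
92590 → 010110100110101110
Subtract via negate-and-add: invert 010110100110101110 + 1 = 101001011001010010 (i.e. -92590).
  100001100011111011
+ 101001011001010010
= 001010111101001101  (discard carry-out 1)
Result 001010111101001101: MSB = 0 → value 44877.
Both addends (after negating the subtrahend) are negative but the stored result is non-negative: signed overflow. The true value -124677 − 92590 = -217267 lies outside [-131072, 131071].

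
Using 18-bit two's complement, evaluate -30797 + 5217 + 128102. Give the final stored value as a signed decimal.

102522

-30797 + 5217 = -25580 (111001110000010100)
-25580 + 128102 = 102522 (011001000001111010)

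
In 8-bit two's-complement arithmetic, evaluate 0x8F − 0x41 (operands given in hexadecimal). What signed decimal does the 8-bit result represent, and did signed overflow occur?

78; overflow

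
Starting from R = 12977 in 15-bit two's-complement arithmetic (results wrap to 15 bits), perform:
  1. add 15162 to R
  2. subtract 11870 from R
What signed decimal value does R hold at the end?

16269

Start: R = 12977 = 011001010110001.
R = 12977 + 15162 = 28139; wraps to -4629 = 110110111101011
R = -4629 − 11870 = -16499; wraps to 16269 = 011111110001101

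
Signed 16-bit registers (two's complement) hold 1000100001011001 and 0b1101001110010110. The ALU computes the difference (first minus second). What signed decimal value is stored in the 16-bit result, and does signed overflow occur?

-19261; no overflow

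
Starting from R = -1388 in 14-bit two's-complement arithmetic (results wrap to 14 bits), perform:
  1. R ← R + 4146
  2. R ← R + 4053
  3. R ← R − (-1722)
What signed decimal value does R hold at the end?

Start: R = -1388 = 11101010010100.
R = -1388 + 4146 = 2758 = 00101011000110
R = 2758 + 4053 = 6811 = 01101010011011
R = 6811 − (-1722) = 8533; wraps to -7851 = 10000101010101

-7851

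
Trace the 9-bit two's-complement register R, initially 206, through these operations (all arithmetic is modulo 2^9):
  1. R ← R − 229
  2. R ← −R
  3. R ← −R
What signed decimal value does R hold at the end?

-23

Start: R = 206 = 011001110.
R = 206 − 229 = -23 = 111101001
R = −(-23) = 23 = 000010111
R = −(23) = -23 = 111101001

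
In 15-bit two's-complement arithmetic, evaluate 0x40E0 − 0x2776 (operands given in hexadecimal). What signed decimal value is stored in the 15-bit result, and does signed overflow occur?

6506; overflow

0x40E0 = 100000011100000 = -16160 (signed)
0x2776 = 010011101110110 = 10102 (signed)
Subtract via negate-and-add: invert 010011101110110 + 1 = 101100010001010 (i.e. -10102).
  100000011100000
+ 101100010001010
= 001100101101010  (discard carry-out 1)
Result 001100101101010: MSB = 0 → value 6506.
Both addends (after negating the subtrahend) are negative but the stored result is non-negative: signed overflow. The true value -16160 − 10102 = -26262 lies outside [-16384, 16383].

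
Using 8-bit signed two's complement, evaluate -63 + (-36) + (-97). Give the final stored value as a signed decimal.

-63 + (-36) = -99 (10011101)
-99 + (-97) = -196 → wraps to 60 (00111100)

60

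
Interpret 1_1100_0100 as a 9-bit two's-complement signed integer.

MSB is 1, so the value is negative.
Unsigned reading: 452. Subtract 2^9 = 512: 452 − 512 = -60.

-60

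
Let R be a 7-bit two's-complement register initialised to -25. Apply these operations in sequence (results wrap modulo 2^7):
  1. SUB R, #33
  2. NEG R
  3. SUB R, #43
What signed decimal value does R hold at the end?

Start: R = -25 = 1100111.
R = -25 − 33 = -58 = 1000110
R = −(-58) = 58 = 0111010
R = 58 − 43 = 15 = 0001111

15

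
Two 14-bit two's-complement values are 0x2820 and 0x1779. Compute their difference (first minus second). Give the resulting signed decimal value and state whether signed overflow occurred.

4263; overflow

0x2820 = 10100000100000 = -6112 (signed)
0x1779 = 01011101111001 = 6009 (signed)
Subtract via negate-and-add: invert 01011101111001 + 1 = 10100010000111 (i.e. -6009).
  10100000100000
+ 10100010000111
= 01000010100111  (discard carry-out 1)
Result 01000010100111: MSB = 0 → value 4263.
Both addends (after negating the subtrahend) are negative but the stored result is non-negative: signed overflow. The true value -6112 − 6009 = -12121 lies outside [-8192, 8191].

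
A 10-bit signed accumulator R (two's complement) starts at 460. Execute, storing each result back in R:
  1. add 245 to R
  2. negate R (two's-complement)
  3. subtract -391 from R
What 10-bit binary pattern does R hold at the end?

1011000110

Start: R = 460 = 0111001100.
R = 460 + 245 = 705; wraps to -319 = 1011000001
R = −(-319) = 319 = 0100111111
R = 319 − (-391) = 710; wraps to -314 = 1011000110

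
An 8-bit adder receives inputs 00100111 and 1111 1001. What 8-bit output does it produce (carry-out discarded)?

00100000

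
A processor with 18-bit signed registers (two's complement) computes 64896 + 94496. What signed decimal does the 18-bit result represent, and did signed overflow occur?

-102752; overflow

64896 → 001111110110000000
94496 → 010111000100100000
  001111110110000000
+ 010111000100100000
= 100110111010100000
Result 100110111010100000: MSB = 1 → 159392 − 262144 = -102752.
Both addends are non-negative but the stored result is negative: signed overflow. The true value 64896 + 94496 = 159392 lies outside [-131072, 131071].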